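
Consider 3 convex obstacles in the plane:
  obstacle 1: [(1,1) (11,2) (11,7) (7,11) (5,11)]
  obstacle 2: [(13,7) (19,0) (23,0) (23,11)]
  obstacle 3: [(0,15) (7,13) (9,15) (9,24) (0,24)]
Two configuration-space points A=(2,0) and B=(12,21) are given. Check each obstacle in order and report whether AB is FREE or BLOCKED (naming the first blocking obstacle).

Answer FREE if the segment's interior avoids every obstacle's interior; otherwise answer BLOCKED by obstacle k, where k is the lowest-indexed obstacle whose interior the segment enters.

BLOCKED by obstacle 1

Obstacle 1 [(1,1) (11,2) (11,7) (7,11) (5,11)]:
  edge (1,1)–(11,2): crosses AB
  edge (11,2)–(11,7): clear
  edge (11,7)–(7,11): crosses AB
  edge (7,11)–(5,11): clear
  edge (5,11)–(1,1): clear
  → BLOCKED
Obstacle 2 [(13,7) (19,0) (23,0) (23,11)]:
  edge (13,7)–(19,0): clear
  edge (19,0)–(23,0): clear
  edge (23,0)–(23,11): clear
  edge (23,11)–(13,7): clear
  midpoint (7,21/2) outside
  → clear
Obstacle 3 [(0,15) (7,13) (9,15) (9,24) (0,24)]:
  edge (0,15)–(7,13): clear
  edge (7,13)–(9,15): clear
  edge (9,15)–(9,24): clear
  edge (9,24)–(0,24): clear
  edge (0,24)–(0,15): clear
  midpoint (7,21/2) outside
  → clear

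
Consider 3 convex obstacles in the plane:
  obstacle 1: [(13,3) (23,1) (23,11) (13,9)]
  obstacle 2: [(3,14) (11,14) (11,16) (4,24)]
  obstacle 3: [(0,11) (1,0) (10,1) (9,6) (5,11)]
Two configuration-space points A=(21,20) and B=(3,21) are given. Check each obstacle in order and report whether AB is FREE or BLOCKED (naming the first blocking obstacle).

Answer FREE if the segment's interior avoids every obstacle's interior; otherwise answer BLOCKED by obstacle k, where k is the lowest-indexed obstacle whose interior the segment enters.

BLOCKED by obstacle 2

Obstacle 1 [(13,3) (23,1) (23,11) (13,9)]:
  edge (13,3)–(23,1): clear
  edge (23,1)–(23,11): clear
  edge (23,11)–(13,9): clear
  edge (13,9)–(13,3): clear
  midpoint (12,41/2) outside
  → clear
Obstacle 2 [(3,14) (11,14) (11,16) (4,24)]:
  edge (3,14)–(11,14): clear
  edge (11,14)–(11,16): clear
  edge (11,16)–(4,24): crosses AB
  edge (4,24)–(3,14): crosses AB
  → BLOCKED
Obstacle 3 [(0,11) (1,0) (10,1) (9,6) (5,11)]:
  edge (0,11)–(1,0): clear
  edge (1,0)–(10,1): clear
  edge (10,1)–(9,6): clear
  edge (9,6)–(5,11): clear
  edge (5,11)–(0,11): clear
  midpoint (12,41/2) outside
  → clear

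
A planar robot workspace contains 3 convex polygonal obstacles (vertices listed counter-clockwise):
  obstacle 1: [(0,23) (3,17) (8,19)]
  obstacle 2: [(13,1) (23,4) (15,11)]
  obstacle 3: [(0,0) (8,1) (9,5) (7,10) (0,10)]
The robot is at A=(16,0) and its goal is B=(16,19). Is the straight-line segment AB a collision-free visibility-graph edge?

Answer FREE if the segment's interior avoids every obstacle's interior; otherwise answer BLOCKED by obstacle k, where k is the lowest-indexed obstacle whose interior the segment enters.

BLOCKED by obstacle 2

Obstacle 1 [(0,23) (3,17) (8,19)]:
  edge (0,23)–(3,17): clear
  edge (3,17)–(8,19): clear
  edge (8,19)–(0,23): clear
  midpoint (16,19/2) outside
  → clear
Obstacle 2 [(13,1) (23,4) (15,11)]:
  edge (13,1)–(23,4): crosses AB
  edge (23,4)–(15,11): crosses AB
  edge (15,11)–(13,1): clear
  → BLOCKED
Obstacle 3 [(0,0) (8,1) (9,5) (7,10) (0,10)]:
  edge (0,0)–(8,1): clear
  edge (8,1)–(9,5): clear
  edge (9,5)–(7,10): clear
  edge (7,10)–(0,10): clear
  edge (0,10)–(0,0): clear
  midpoint (16,19/2) outside
  → clear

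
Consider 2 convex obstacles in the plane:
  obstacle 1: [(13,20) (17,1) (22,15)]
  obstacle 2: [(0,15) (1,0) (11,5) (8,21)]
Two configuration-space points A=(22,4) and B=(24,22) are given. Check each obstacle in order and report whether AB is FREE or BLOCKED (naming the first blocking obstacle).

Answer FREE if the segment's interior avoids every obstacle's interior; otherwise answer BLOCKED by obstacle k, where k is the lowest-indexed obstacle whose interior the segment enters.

FREE

Obstacle 1 [(13,20) (17,1) (22,15)]:
  edge (13,20)–(17,1): clear
  edge (17,1)–(22,15): clear
  edge (22,15)–(13,20): clear
  midpoint (23,13) outside
  → clear
Obstacle 2 [(0,15) (1,0) (11,5) (8,21)]:
  edge (0,15)–(1,0): clear
  edge (1,0)–(11,5): clear
  edge (11,5)–(8,21): clear
  edge (8,21)–(0,15): clear
  midpoint (23,13) outside
  → clear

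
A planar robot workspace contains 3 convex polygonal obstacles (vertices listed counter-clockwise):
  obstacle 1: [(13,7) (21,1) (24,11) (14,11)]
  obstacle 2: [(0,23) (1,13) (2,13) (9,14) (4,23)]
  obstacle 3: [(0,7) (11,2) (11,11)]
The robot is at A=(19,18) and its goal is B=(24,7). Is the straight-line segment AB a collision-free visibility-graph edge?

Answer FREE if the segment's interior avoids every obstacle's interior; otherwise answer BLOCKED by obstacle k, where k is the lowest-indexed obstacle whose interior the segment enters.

BLOCKED by obstacle 1

Obstacle 1 [(13,7) (21,1) (24,11) (14,11)]:
  edge (13,7)–(21,1): clear
  edge (21,1)–(24,11): crosses AB
  edge (24,11)–(14,11): crosses AB
  edge (14,11)–(13,7): clear
  → BLOCKED
Obstacle 2 [(0,23) (1,13) (2,13) (9,14) (4,23)]:
  edge (0,23)–(1,13): clear
  edge (1,13)–(2,13): clear
  edge (2,13)–(9,14): clear
  edge (9,14)–(4,23): clear
  edge (4,23)–(0,23): clear
  midpoint (43/2,25/2) outside
  → clear
Obstacle 3 [(0,7) (11,2) (11,11)]:
  edge (0,7)–(11,2): clear
  edge (11,2)–(11,11): clear
  edge (11,11)–(0,7): clear
  midpoint (43/2,25/2) outside
  → clear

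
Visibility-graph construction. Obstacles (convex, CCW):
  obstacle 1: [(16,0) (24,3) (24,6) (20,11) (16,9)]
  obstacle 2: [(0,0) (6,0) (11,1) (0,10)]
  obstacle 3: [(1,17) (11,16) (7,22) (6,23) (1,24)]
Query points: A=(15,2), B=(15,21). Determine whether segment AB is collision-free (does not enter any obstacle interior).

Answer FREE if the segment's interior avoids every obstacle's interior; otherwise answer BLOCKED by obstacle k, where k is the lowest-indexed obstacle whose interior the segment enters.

FREE

Obstacle 1 [(16,0) (24,3) (24,6) (20,11) (16,9)]:
  edge (16,0)–(24,3): clear
  edge (24,3)–(24,6): clear
  edge (24,6)–(20,11): clear
  edge (20,11)–(16,9): clear
  edge (16,9)–(16,0): clear
  midpoint (15,23/2) outside
  → clear
Obstacle 2 [(0,0) (6,0) (11,1) (0,10)]:
  edge (0,0)–(6,0): clear
  edge (6,0)–(11,1): clear
  edge (11,1)–(0,10): clear
  edge (0,10)–(0,0): clear
  midpoint (15,23/2) outside
  → clear
Obstacle 3 [(1,17) (11,16) (7,22) (6,23) (1,24)]:
  edge (1,17)–(11,16): clear
  edge (11,16)–(7,22): clear
  edge (7,22)–(6,23): clear
  edge (6,23)–(1,24): clear
  edge (1,24)–(1,17): clear
  midpoint (15,23/2) outside
  → clear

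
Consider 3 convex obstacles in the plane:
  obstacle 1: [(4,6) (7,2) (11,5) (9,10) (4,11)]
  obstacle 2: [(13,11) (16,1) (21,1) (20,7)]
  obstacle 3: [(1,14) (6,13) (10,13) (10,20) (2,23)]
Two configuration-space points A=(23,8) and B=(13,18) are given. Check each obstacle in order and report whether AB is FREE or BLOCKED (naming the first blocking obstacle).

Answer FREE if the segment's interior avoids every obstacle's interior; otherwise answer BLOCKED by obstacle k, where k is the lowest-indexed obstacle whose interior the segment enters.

FREE

Obstacle 1 [(4,6) (7,2) (11,5) (9,10) (4,11)]:
  edge (4,6)–(7,2): clear
  edge (7,2)–(11,5): clear
  edge (11,5)–(9,10): clear
  edge (9,10)–(4,11): clear
  edge (4,11)–(4,6): clear
  midpoint (18,13) outside
  → clear
Obstacle 2 [(13,11) (16,1) (21,1) (20,7)]:
  edge (13,11)–(16,1): clear
  edge (16,1)–(21,1): clear
  edge (21,1)–(20,7): clear
  edge (20,7)–(13,11): clear
  midpoint (18,13) outside
  → clear
Obstacle 3 [(1,14) (6,13) (10,13) (10,20) (2,23)]:
  edge (1,14)–(6,13): clear
  edge (6,13)–(10,13): clear
  edge (10,13)–(10,20): clear
  edge (10,20)–(2,23): clear
  edge (2,23)–(1,14): clear
  midpoint (18,13) outside
  → clear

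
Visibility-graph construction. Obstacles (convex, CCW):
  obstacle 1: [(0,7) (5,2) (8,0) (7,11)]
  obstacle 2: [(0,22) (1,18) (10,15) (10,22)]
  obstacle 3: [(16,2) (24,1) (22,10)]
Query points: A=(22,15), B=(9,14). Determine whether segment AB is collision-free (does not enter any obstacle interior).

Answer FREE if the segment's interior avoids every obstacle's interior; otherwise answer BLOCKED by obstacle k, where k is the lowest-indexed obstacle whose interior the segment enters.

Obstacle 1 [(0,7) (5,2) (8,0) (7,11)]:
  edge (0,7)–(5,2): clear
  edge (5,2)–(8,0): clear
  edge (8,0)–(7,11): clear
  edge (7,11)–(0,7): clear
  midpoint (31/2,29/2) outside
  → clear
Obstacle 2 [(0,22) (1,18) (10,15) (10,22)]:
  edge (0,22)–(1,18): clear
  edge (1,18)–(10,15): clear
  edge (10,15)–(10,22): clear
  edge (10,22)–(0,22): clear
  midpoint (31/2,29/2) outside
  → clear
Obstacle 3 [(16,2) (24,1) (22,10)]:
  edge (16,2)–(24,1): clear
  edge (24,1)–(22,10): clear
  edge (22,10)–(16,2): clear
  midpoint (31/2,29/2) outside
  → clear

FREE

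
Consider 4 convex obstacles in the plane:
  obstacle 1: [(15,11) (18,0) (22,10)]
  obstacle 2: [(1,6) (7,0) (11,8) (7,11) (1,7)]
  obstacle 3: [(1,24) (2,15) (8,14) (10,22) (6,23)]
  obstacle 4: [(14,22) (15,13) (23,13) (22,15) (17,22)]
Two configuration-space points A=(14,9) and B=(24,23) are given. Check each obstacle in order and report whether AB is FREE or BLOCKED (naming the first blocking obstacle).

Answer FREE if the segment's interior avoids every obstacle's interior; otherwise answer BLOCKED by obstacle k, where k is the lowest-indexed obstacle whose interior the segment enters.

BLOCKED by obstacle 1

Obstacle 1 [(15,11) (18,0) (22,10)]:
  edge (15,11)–(18,0): crosses AB
  edge (18,0)–(22,10): clear
  edge (22,10)–(15,11): crosses AB
  → BLOCKED
Obstacle 2 [(1,6) (7,0) (11,8) (7,11) (1,7)]:
  edge (1,6)–(7,0): clear
  edge (7,0)–(11,8): clear
  edge (11,8)–(7,11): clear
  edge (7,11)–(1,7): clear
  edge (1,7)–(1,6): clear
  midpoint (19,16) outside
  → clear
Obstacle 3 [(1,24) (2,15) (8,14) (10,22) (6,23)]:
  edge (1,24)–(2,15): clear
  edge (2,15)–(8,14): clear
  edge (8,14)–(10,22): clear
  edge (10,22)–(6,23): clear
  edge (6,23)–(1,24): clear
  midpoint (19,16) outside
  → clear
Obstacle 4 [(14,22) (15,13) (23,13) (22,15) (17,22)]:
  edge (14,22)–(15,13): clear
  edge (15,13)–(23,13): crosses AB
  edge (23,13)–(22,15): clear
  edge (22,15)–(17,22): crosses AB
  edge (17,22)–(14,22): clear
  → BLOCKED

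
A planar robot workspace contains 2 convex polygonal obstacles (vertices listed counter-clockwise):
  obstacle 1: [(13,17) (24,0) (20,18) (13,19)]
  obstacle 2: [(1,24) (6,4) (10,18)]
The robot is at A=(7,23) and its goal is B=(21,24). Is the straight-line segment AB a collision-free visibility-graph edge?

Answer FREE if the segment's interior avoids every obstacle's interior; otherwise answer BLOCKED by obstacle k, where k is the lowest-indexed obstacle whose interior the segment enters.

Obstacle 1 [(13,17) (24,0) (20,18) (13,19)]:
  edge (13,17)–(24,0): clear
  edge (24,0)–(20,18): clear
  edge (20,18)–(13,19): clear
  edge (13,19)–(13,17): clear
  midpoint (14,47/2) outside
  → clear
Obstacle 2 [(1,24) (6,4) (10,18)]:
  edge (1,24)–(6,4): clear
  edge (6,4)–(10,18): clear
  edge (10,18)–(1,24): clear
  midpoint (14,47/2) outside
  → clear

FREE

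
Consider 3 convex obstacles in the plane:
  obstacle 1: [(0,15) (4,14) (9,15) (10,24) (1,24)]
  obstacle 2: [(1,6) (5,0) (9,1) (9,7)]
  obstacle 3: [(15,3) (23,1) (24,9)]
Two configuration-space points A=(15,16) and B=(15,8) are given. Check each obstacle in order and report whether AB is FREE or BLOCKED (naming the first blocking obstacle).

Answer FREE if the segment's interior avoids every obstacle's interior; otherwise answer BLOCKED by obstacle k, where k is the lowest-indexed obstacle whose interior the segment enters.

Obstacle 1 [(0,15) (4,14) (9,15) (10,24) (1,24)]:
  edge (0,15)–(4,14): clear
  edge (4,14)–(9,15): clear
  edge (9,15)–(10,24): clear
  edge (10,24)–(1,24): clear
  edge (1,24)–(0,15): clear
  midpoint (15,12) outside
  → clear
Obstacle 2 [(1,6) (5,0) (9,1) (9,7)]:
  edge (1,6)–(5,0): clear
  edge (5,0)–(9,1): clear
  edge (9,1)–(9,7): clear
  edge (9,7)–(1,6): clear
  midpoint (15,12) outside
  → clear
Obstacle 3 [(15,3) (23,1) (24,9)]:
  edge (15,3)–(23,1): clear
  edge (23,1)–(24,9): clear
  edge (24,9)–(15,3): clear
  midpoint (15,12) outside
  → clear

FREE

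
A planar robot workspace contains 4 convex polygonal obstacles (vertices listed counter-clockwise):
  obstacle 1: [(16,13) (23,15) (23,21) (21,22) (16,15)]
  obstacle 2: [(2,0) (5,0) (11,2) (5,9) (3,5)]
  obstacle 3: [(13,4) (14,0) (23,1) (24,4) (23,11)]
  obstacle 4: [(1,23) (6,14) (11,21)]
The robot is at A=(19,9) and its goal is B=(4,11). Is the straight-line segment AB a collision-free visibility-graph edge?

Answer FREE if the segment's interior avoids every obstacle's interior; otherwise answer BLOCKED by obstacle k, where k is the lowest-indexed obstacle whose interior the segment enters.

FREE

Obstacle 1 [(16,13) (23,15) (23,21) (21,22) (16,15)]:
  edge (16,13)–(23,15): clear
  edge (23,15)–(23,21): clear
  edge (23,21)–(21,22): clear
  edge (21,22)–(16,15): clear
  edge (16,15)–(16,13): clear
  midpoint (23/2,10) outside
  → clear
Obstacle 2 [(2,0) (5,0) (11,2) (5,9) (3,5)]:
  edge (2,0)–(5,0): clear
  edge (5,0)–(11,2): clear
  edge (11,2)–(5,9): clear
  edge (5,9)–(3,5): clear
  edge (3,5)–(2,0): clear
  midpoint (23/2,10) outside
  → clear
Obstacle 3 [(13,4) (14,0) (23,1) (24,4) (23,11)]:
  edge (13,4)–(14,0): clear
  edge (14,0)–(23,1): clear
  edge (23,1)–(24,4): clear
  edge (24,4)–(23,11): clear
  edge (23,11)–(13,4): clear
  midpoint (23/2,10) outside
  → clear
Obstacle 4 [(1,23) (6,14) (11,21)]:
  edge (1,23)–(6,14): clear
  edge (6,14)–(11,21): clear
  edge (11,21)–(1,23): clear
  midpoint (23/2,10) outside
  → clear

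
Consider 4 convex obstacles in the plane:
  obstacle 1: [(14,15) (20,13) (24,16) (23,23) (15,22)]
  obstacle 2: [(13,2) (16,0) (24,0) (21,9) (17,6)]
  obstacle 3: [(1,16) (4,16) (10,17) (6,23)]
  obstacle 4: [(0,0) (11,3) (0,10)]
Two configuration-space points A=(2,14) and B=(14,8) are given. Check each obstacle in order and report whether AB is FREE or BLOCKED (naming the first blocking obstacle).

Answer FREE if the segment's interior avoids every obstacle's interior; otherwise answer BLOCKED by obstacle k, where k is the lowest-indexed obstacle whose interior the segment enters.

FREE

Obstacle 1 [(14,15) (20,13) (24,16) (23,23) (15,22)]:
  edge (14,15)–(20,13): clear
  edge (20,13)–(24,16): clear
  edge (24,16)–(23,23): clear
  edge (23,23)–(15,22): clear
  edge (15,22)–(14,15): clear
  midpoint (8,11) outside
  → clear
Obstacle 2 [(13,2) (16,0) (24,0) (21,9) (17,6)]:
  edge (13,2)–(16,0): clear
  edge (16,0)–(24,0): clear
  edge (24,0)–(21,9): clear
  edge (21,9)–(17,6): clear
  edge (17,6)–(13,2): clear
  midpoint (8,11) outside
  → clear
Obstacle 3 [(1,16) (4,16) (10,17) (6,23)]:
  edge (1,16)–(4,16): clear
  edge (4,16)–(10,17): clear
  edge (10,17)–(6,23): clear
  edge (6,23)–(1,16): clear
  midpoint (8,11) outside
  → clear
Obstacle 4 [(0,0) (11,3) (0,10)]:
  edge (0,0)–(11,3): clear
  edge (11,3)–(0,10): clear
  edge (0,10)–(0,0): clear
  midpoint (8,11) outside
  → clear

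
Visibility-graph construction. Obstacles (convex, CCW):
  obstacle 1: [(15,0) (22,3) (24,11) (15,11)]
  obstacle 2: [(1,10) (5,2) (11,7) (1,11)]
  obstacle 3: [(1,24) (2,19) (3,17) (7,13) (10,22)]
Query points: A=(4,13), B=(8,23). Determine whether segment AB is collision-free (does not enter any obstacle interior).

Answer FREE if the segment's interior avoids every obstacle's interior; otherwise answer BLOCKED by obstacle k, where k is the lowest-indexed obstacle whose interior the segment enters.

Obstacle 1 [(15,0) (22,3) (24,11) (15,11)]:
  edge (15,0)–(22,3): clear
  edge (22,3)–(24,11): clear
  edge (24,11)–(15,11): clear
  edge (15,11)–(15,0): clear
  midpoint (6,18) outside
  → clear
Obstacle 2 [(1,10) (5,2) (11,7) (1,11)]:
  edge (1,10)–(5,2): clear
  edge (5,2)–(11,7): clear
  edge (11,7)–(1,11): clear
  edge (1,11)–(1,10): clear
  midpoint (6,18) outside
  → clear
Obstacle 3 [(1,24) (2,19) (3,17) (7,13) (10,22)]:
  edge (1,24)–(2,19): clear
  edge (2,19)–(3,17): clear
  edge (3,17)–(7,13): crosses AB
  edge (7,13)–(10,22): clear
  edge (10,22)–(1,24): crosses AB
  → BLOCKED

BLOCKED by obstacle 3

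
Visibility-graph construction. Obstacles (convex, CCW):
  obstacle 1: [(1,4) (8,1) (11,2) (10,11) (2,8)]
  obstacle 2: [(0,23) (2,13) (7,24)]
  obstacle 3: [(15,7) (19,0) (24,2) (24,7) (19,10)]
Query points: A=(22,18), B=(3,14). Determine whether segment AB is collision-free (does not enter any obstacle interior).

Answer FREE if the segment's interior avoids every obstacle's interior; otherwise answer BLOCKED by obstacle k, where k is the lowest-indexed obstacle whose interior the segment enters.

Obstacle 1 [(1,4) (8,1) (11,2) (10,11) (2,8)]:
  edge (1,4)–(8,1): clear
  edge (8,1)–(11,2): clear
  edge (11,2)–(10,11): clear
  edge (10,11)–(2,8): clear
  edge (2,8)–(1,4): clear
  midpoint (25/2,16) outside
  → clear
Obstacle 2 [(0,23) (2,13) (7,24)]:
  edge (0,23)–(2,13): clear
  edge (2,13)–(7,24): clear
  edge (7,24)–(0,23): clear
  midpoint (25/2,16) outside
  → clear
Obstacle 3 [(15,7) (19,0) (24,2) (24,7) (19,10)]:
  edge (15,7)–(19,0): clear
  edge (19,0)–(24,2): clear
  edge (24,2)–(24,7): clear
  edge (24,7)–(19,10): clear
  edge (19,10)–(15,7): clear
  midpoint (25/2,16) outside
  → clear

FREE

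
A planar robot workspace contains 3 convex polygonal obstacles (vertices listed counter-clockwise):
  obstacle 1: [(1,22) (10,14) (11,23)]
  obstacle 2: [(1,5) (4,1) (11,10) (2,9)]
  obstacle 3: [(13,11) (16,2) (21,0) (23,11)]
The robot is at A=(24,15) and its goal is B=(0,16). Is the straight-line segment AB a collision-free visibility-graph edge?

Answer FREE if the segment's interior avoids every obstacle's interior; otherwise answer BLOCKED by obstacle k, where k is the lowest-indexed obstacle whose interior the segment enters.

Obstacle 1 [(1,22) (10,14) (11,23)]:
  edge (1,22)–(10,14): crosses AB
  edge (10,14)–(11,23): crosses AB
  edge (11,23)–(1,22): clear
  → BLOCKED
Obstacle 2 [(1,5) (4,1) (11,10) (2,9)]:
  edge (1,5)–(4,1): clear
  edge (4,1)–(11,10): clear
  edge (11,10)–(2,9): clear
  edge (2,9)–(1,5): clear
  midpoint (12,31/2) outside
  → clear
Obstacle 3 [(13,11) (16,2) (21,0) (23,11)]:
  edge (13,11)–(16,2): clear
  edge (16,2)–(21,0): clear
  edge (21,0)–(23,11): clear
  edge (23,11)–(13,11): clear
  midpoint (12,31/2) outside
  → clear

BLOCKED by obstacle 1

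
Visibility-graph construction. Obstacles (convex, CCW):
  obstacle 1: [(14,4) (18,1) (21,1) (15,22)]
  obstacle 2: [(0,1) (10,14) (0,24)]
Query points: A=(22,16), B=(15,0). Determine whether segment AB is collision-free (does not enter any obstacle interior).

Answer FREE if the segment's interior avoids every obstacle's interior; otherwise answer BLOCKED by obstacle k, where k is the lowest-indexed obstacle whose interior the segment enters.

BLOCKED by obstacle 1

Obstacle 1 [(14,4) (18,1) (21,1) (15,22)]:
  edge (14,4)–(18,1): crosses AB
  edge (18,1)–(21,1): clear
  edge (21,1)–(15,22): crosses AB
  edge (15,22)–(14,4): clear
  → BLOCKED
Obstacle 2 [(0,1) (10,14) (0,24)]:
  edge (0,1)–(10,14): clear
  edge (10,14)–(0,24): clear
  edge (0,24)–(0,1): clear
  midpoint (37/2,8) outside
  → clear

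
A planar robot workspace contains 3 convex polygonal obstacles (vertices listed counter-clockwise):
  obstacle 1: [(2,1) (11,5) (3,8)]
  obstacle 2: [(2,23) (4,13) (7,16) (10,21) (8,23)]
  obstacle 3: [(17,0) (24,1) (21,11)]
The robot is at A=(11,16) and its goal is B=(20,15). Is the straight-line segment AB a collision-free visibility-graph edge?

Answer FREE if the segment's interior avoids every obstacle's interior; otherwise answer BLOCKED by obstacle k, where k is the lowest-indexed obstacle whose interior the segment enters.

FREE

Obstacle 1 [(2,1) (11,5) (3,8)]:
  edge (2,1)–(11,5): clear
  edge (11,5)–(3,8): clear
  edge (3,8)–(2,1): clear
  midpoint (31/2,31/2) outside
  → clear
Obstacle 2 [(2,23) (4,13) (7,16) (10,21) (8,23)]:
  edge (2,23)–(4,13): clear
  edge (4,13)–(7,16): clear
  edge (7,16)–(10,21): clear
  edge (10,21)–(8,23): clear
  edge (8,23)–(2,23): clear
  midpoint (31/2,31/2) outside
  → clear
Obstacle 3 [(17,0) (24,1) (21,11)]:
  edge (17,0)–(24,1): clear
  edge (24,1)–(21,11): clear
  edge (21,11)–(17,0): clear
  midpoint (31/2,31/2) outside
  → clear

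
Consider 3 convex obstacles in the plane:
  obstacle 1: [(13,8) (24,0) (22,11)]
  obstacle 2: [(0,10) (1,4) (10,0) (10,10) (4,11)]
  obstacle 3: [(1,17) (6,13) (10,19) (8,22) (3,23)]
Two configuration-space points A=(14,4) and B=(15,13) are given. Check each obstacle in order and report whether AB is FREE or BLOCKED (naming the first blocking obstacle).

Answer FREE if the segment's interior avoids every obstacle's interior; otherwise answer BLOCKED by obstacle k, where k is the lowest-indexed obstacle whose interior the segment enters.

Obstacle 1 [(13,8) (24,0) (22,11)]:
  edge (13,8)–(24,0): crosses AB
  edge (24,0)–(22,11): clear
  edge (22,11)–(13,8): crosses AB
  → BLOCKED
Obstacle 2 [(0,10) (1,4) (10,0) (10,10) (4,11)]:
  edge (0,10)–(1,4): clear
  edge (1,4)–(10,0): clear
  edge (10,0)–(10,10): clear
  edge (10,10)–(4,11): clear
  edge (4,11)–(0,10): clear
  midpoint (29/2,17/2) outside
  → clear
Obstacle 3 [(1,17) (6,13) (10,19) (8,22) (3,23)]:
  edge (1,17)–(6,13): clear
  edge (6,13)–(10,19): clear
  edge (10,19)–(8,22): clear
  edge (8,22)–(3,23): clear
  edge (3,23)–(1,17): clear
  midpoint (29/2,17/2) outside
  → clear

BLOCKED by obstacle 1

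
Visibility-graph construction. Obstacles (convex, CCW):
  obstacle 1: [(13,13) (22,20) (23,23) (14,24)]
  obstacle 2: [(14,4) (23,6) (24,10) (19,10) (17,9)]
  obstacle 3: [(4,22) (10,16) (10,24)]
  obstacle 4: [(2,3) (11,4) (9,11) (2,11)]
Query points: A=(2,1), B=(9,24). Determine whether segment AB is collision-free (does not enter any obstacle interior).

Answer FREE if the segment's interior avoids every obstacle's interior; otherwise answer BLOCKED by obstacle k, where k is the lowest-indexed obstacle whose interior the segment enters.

BLOCKED by obstacle 3

Obstacle 1 [(13,13) (22,20) (23,23) (14,24)]:
  edge (13,13)–(22,20): clear
  edge (22,20)–(23,23): clear
  edge (23,23)–(14,24): clear
  edge (14,24)–(13,13): clear
  midpoint (11/2,25/2) outside
  → clear
Obstacle 2 [(14,4) (23,6) (24,10) (19,10) (17,9)]:
  edge (14,4)–(23,6): clear
  edge (23,6)–(24,10): clear
  edge (24,10)–(19,10): clear
  edge (19,10)–(17,9): clear
  edge (17,9)–(14,4): clear
  midpoint (11/2,25/2) outside
  → clear
Obstacle 3 [(4,22) (10,16) (10,24)]:
  edge (4,22)–(10,16): crosses AB
  edge (10,16)–(10,24): clear
  edge (10,24)–(4,22): crosses AB
  → BLOCKED
Obstacle 4 [(2,3) (11,4) (9,11) (2,11)]:
  edge (2,3)–(11,4): crosses AB
  edge (11,4)–(9,11): clear
  edge (9,11)–(2,11): crosses AB
  edge (2,11)–(2,3): clear
  → BLOCKED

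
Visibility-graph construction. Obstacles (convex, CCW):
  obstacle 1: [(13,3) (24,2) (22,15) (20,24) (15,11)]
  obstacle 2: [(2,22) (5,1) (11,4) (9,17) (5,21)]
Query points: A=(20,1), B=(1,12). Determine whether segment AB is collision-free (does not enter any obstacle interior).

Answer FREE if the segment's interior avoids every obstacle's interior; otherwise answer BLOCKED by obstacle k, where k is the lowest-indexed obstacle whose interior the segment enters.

BLOCKED by obstacle 1

Obstacle 1 [(13,3) (24,2) (22,15) (20,24) (15,11)]:
  edge (13,3)–(24,2): crosses AB
  edge (24,2)–(22,15): clear
  edge (22,15)–(20,24): clear
  edge (20,24)–(15,11): clear
  edge (15,11)–(13,3): crosses AB
  → BLOCKED
Obstacle 2 [(2,22) (5,1) (11,4) (9,17) (5,21)]:
  edge (2,22)–(5,1): crosses AB
  edge (5,1)–(11,4): clear
  edge (11,4)–(9,17): crosses AB
  edge (9,17)–(5,21): clear
  edge (5,21)–(2,22): clear
  → BLOCKED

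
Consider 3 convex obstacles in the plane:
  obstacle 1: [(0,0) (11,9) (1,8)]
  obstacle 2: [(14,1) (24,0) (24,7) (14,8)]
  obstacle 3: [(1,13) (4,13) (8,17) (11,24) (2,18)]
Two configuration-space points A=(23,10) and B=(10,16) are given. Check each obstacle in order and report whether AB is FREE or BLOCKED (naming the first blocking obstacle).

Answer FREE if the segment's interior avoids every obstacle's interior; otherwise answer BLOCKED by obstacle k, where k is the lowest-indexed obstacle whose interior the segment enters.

FREE

Obstacle 1 [(0,0) (11,9) (1,8)]:
  edge (0,0)–(11,9): clear
  edge (11,9)–(1,8): clear
  edge (1,8)–(0,0): clear
  midpoint (33/2,13) outside
  → clear
Obstacle 2 [(14,1) (24,0) (24,7) (14,8)]:
  edge (14,1)–(24,0): clear
  edge (24,0)–(24,7): clear
  edge (24,7)–(14,8): clear
  edge (14,8)–(14,1): clear
  midpoint (33/2,13) outside
  → clear
Obstacle 3 [(1,13) (4,13) (8,17) (11,24) (2,18)]:
  edge (1,13)–(4,13): clear
  edge (4,13)–(8,17): clear
  edge (8,17)–(11,24): clear
  edge (11,24)–(2,18): clear
  edge (2,18)–(1,13): clear
  midpoint (33/2,13) outside
  → clear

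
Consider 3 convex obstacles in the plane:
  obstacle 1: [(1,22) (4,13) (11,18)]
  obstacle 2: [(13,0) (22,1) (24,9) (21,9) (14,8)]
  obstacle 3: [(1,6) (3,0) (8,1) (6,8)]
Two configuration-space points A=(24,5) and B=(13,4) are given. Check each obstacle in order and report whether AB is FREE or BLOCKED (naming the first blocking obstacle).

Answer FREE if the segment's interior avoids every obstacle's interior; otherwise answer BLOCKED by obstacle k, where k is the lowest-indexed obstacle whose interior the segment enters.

Obstacle 1 [(1,22) (4,13) (11,18)]:
  edge (1,22)–(4,13): clear
  edge (4,13)–(11,18): clear
  edge (11,18)–(1,22): clear
  midpoint (37/2,9/2) outside
  → clear
Obstacle 2 [(13,0) (22,1) (24,9) (21,9) (14,8)]:
  edge (13,0)–(22,1): clear
  edge (22,1)–(24,9): crosses AB
  edge (24,9)–(21,9): clear
  edge (21,9)–(14,8): clear
  edge (14,8)–(13,0): crosses AB
  → BLOCKED
Obstacle 3 [(1,6) (3,0) (8,1) (6,8)]:
  edge (1,6)–(3,0): clear
  edge (3,0)–(8,1): clear
  edge (8,1)–(6,8): clear
  edge (6,8)–(1,6): clear
  midpoint (37/2,9/2) outside
  → clear

BLOCKED by obstacle 2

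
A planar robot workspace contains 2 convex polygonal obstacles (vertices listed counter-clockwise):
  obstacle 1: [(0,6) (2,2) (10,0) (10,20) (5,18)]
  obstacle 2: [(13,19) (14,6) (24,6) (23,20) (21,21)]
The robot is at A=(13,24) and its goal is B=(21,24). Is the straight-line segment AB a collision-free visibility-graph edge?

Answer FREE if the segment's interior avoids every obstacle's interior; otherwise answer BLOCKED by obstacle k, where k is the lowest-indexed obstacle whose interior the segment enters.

Obstacle 1 [(0,6) (2,2) (10,0) (10,20) (5,18)]:
  edge (0,6)–(2,2): clear
  edge (2,2)–(10,0): clear
  edge (10,0)–(10,20): clear
  edge (10,20)–(5,18): clear
  edge (5,18)–(0,6): clear
  midpoint (17,24) outside
  → clear
Obstacle 2 [(13,19) (14,6) (24,6) (23,20) (21,21)]:
  edge (13,19)–(14,6): clear
  edge (14,6)–(24,6): clear
  edge (24,6)–(23,20): clear
  edge (23,20)–(21,21): clear
  edge (21,21)–(13,19): clear
  midpoint (17,24) outside
  → clear

FREE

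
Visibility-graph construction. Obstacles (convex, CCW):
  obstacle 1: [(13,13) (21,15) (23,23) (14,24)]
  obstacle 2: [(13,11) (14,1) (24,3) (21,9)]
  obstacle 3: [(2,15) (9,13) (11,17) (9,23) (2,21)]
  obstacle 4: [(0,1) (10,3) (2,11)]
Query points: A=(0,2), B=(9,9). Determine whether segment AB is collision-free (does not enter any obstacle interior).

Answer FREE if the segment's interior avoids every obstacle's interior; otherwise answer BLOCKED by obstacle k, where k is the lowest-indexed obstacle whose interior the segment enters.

BLOCKED by obstacle 4

Obstacle 1 [(13,13) (21,15) (23,23) (14,24)]:
  edge (13,13)–(21,15): clear
  edge (21,15)–(23,23): clear
  edge (23,23)–(14,24): clear
  edge (14,24)–(13,13): clear
  midpoint (9/2,11/2) outside
  → clear
Obstacle 2 [(13,11) (14,1) (24,3) (21,9)]:
  edge (13,11)–(14,1): clear
  edge (14,1)–(24,3): clear
  edge (24,3)–(21,9): clear
  edge (21,9)–(13,11): clear
  midpoint (9/2,11/2) outside
  → clear
Obstacle 3 [(2,15) (9,13) (11,17) (9,23) (2,21)]:
  edge (2,15)–(9,13): clear
  edge (9,13)–(11,17): clear
  edge (11,17)–(9,23): clear
  edge (9,23)–(2,21): clear
  edge (2,21)–(2,15): clear
  midpoint (9/2,11/2) outside
  → clear
Obstacle 4 [(0,1) (10,3) (2,11)]:
  edge (0,1)–(10,3): clear
  edge (10,3)–(2,11): crosses AB
  edge (2,11)–(0,1): crosses AB
  → BLOCKED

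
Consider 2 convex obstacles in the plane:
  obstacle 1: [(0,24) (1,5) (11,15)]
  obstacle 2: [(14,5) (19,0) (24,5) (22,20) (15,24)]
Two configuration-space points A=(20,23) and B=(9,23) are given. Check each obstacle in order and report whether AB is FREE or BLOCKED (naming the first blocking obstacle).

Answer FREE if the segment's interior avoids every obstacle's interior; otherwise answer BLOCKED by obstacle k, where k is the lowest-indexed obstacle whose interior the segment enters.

Obstacle 1 [(0,24) (1,5) (11,15)]:
  edge (0,24)–(1,5): clear
  edge (1,5)–(11,15): clear
  edge (11,15)–(0,24): clear
  midpoint (29/2,23) outside
  → clear
Obstacle 2 [(14,5) (19,0) (24,5) (22,20) (15,24)]:
  edge (14,5)–(19,0): clear
  edge (19,0)–(24,5): clear
  edge (24,5)–(22,20): clear
  edge (22,20)–(15,24): crosses AB
  edge (15,24)–(14,5): crosses AB
  → BLOCKED

BLOCKED by obstacle 2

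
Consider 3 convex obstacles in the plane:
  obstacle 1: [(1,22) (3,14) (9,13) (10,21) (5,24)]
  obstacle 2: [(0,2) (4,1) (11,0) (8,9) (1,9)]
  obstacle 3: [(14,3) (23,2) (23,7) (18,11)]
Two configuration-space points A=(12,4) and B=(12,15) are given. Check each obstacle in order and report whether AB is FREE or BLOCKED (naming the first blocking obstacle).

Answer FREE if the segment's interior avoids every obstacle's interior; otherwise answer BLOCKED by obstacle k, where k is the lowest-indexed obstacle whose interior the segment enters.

FREE

Obstacle 1 [(1,22) (3,14) (9,13) (10,21) (5,24)]:
  edge (1,22)–(3,14): clear
  edge (3,14)–(9,13): clear
  edge (9,13)–(10,21): clear
  edge (10,21)–(5,24): clear
  edge (5,24)–(1,22): clear
  midpoint (12,19/2) outside
  → clear
Obstacle 2 [(0,2) (4,1) (11,0) (8,9) (1,9)]:
  edge (0,2)–(4,1): clear
  edge (4,1)–(11,0): clear
  edge (11,0)–(8,9): clear
  edge (8,9)–(1,9): clear
  edge (1,9)–(0,2): clear
  midpoint (12,19/2) outside
  → clear
Obstacle 3 [(14,3) (23,2) (23,7) (18,11)]:
  edge (14,3)–(23,2): clear
  edge (23,2)–(23,7): clear
  edge (23,7)–(18,11): clear
  edge (18,11)–(14,3): clear
  midpoint (12,19/2) outside
  → clear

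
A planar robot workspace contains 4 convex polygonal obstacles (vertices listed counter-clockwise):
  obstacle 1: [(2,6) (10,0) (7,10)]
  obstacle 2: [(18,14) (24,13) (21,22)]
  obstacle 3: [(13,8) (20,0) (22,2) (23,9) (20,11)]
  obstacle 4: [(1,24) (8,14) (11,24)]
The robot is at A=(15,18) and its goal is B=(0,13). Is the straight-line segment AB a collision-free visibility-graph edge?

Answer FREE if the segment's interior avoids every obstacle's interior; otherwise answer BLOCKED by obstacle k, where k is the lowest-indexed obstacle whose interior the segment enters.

Obstacle 1 [(2,6) (10,0) (7,10)]:
  edge (2,6)–(10,0): clear
  edge (10,0)–(7,10): clear
  edge (7,10)–(2,6): clear
  midpoint (15/2,31/2) outside
  → clear
Obstacle 2 [(18,14) (24,13) (21,22)]:
  edge (18,14)–(24,13): clear
  edge (24,13)–(21,22): clear
  edge (21,22)–(18,14): clear
  midpoint (15/2,31/2) outside
  → clear
Obstacle 3 [(13,8) (20,0) (22,2) (23,9) (20,11)]:
  edge (13,8)–(20,0): clear
  edge (20,0)–(22,2): clear
  edge (22,2)–(23,9): clear
  edge (23,9)–(20,11): clear
  edge (20,11)–(13,8): clear
  midpoint (15/2,31/2) outside
  → clear
Obstacle 4 [(1,24) (8,14) (11,24)]:
  edge (1,24)–(8,14): crosses AB
  edge (8,14)–(11,24): crosses AB
  edge (11,24)–(1,24): clear
  → BLOCKED

BLOCKED by obstacle 4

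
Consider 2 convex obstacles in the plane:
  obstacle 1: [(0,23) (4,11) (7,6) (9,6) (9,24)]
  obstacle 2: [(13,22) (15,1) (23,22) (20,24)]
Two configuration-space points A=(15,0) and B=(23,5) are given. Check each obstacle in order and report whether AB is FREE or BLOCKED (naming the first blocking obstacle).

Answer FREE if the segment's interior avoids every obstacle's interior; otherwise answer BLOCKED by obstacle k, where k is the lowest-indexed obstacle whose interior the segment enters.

Obstacle 1 [(0,23) (4,11) (7,6) (9,6) (9,24)]:
  edge (0,23)–(4,11): clear
  edge (4,11)–(7,6): clear
  edge (7,6)–(9,6): clear
  edge (9,6)–(9,24): clear
  edge (9,24)–(0,23): clear
  midpoint (19,5/2) outside
  → clear
Obstacle 2 [(13,22) (15,1) (23,22) (20,24)]:
  edge (13,22)–(15,1): clear
  edge (15,1)–(23,22): clear
  edge (23,22)–(20,24): clear
  edge (20,24)–(13,22): clear
  midpoint (19,5/2) outside
  → clear

FREE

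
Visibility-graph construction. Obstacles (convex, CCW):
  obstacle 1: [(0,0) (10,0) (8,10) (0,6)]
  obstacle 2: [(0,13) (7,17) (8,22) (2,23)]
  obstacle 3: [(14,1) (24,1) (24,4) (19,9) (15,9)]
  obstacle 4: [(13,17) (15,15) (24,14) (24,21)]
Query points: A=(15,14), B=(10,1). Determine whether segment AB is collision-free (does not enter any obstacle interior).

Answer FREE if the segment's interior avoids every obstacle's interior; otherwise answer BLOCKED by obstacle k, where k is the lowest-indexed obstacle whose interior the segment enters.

FREE

Obstacle 1 [(0,0) (10,0) (8,10) (0,6)]:
  edge (0,0)–(10,0): clear
  edge (10,0)–(8,10): clear
  edge (8,10)–(0,6): clear
  edge (0,6)–(0,0): clear
  midpoint (25/2,15/2) outside
  → clear
Obstacle 2 [(0,13) (7,17) (8,22) (2,23)]:
  edge (0,13)–(7,17): clear
  edge (7,17)–(8,22): clear
  edge (8,22)–(2,23): clear
  edge (2,23)–(0,13): clear
  midpoint (25/2,15/2) outside
  → clear
Obstacle 3 [(14,1) (24,1) (24,4) (19,9) (15,9)]:
  edge (14,1)–(24,1): clear
  edge (24,1)–(24,4): clear
  edge (24,4)–(19,9): clear
  edge (19,9)–(15,9): clear
  edge (15,9)–(14,1): clear
  midpoint (25/2,15/2) outside
  → clear
Obstacle 4 [(13,17) (15,15) (24,14) (24,21)]:
  edge (13,17)–(15,15): clear
  edge (15,15)–(24,14): clear
  edge (24,14)–(24,21): clear
  edge (24,21)–(13,17): clear
  midpoint (25/2,15/2) outside
  → clear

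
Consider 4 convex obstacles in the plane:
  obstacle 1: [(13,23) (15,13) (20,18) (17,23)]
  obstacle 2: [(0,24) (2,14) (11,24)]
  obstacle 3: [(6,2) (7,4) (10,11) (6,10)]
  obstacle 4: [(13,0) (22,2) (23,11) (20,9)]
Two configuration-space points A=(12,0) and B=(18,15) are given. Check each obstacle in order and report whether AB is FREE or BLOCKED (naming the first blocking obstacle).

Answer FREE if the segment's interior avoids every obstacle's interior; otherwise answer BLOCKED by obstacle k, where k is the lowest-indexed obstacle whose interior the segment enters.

Obstacle 1 [(13,23) (15,13) (20,18) (17,23)]:
  edge (13,23)–(15,13): clear
  edge (15,13)–(20,18): clear
  edge (20,18)–(17,23): clear
  edge (17,23)–(13,23): clear
  midpoint (15,15/2) outside
  → clear
Obstacle 2 [(0,24) (2,14) (11,24)]:
  edge (0,24)–(2,14): clear
  edge (2,14)–(11,24): clear
  edge (11,24)–(0,24): clear
  midpoint (15,15/2) outside
  → clear
Obstacle 3 [(6,2) (7,4) (10,11) (6,10)]:
  edge (6,2)–(7,4): clear
  edge (7,4)–(10,11): clear
  edge (10,11)–(6,10): clear
  edge (6,10)–(6,2): clear
  midpoint (15,15/2) outside
  → clear
Obstacle 4 [(13,0) (22,2) (23,11) (20,9)]:
  edge (13,0)–(22,2): clear
  edge (22,2)–(23,11): clear
  edge (23,11)–(20,9): clear
  edge (20,9)–(13,0): clear
  midpoint (15,15/2) outside
  → clear

FREE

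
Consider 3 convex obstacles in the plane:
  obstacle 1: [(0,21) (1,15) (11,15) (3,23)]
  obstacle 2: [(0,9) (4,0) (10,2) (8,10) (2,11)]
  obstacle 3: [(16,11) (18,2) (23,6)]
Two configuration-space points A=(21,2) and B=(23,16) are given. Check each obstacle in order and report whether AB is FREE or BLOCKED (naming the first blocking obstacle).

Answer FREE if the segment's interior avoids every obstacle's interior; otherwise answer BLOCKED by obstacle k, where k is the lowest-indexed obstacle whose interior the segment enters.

BLOCKED by obstacle 3

Obstacle 1 [(0,21) (1,15) (11,15) (3,23)]:
  edge (0,21)–(1,15): clear
  edge (1,15)–(11,15): clear
  edge (11,15)–(3,23): clear
  edge (3,23)–(0,21): clear
  midpoint (22,9) outside
  → clear
Obstacle 2 [(0,9) (4,0) (10,2) (8,10) (2,11)]:
  edge (0,9)–(4,0): clear
  edge (4,0)–(10,2): clear
  edge (10,2)–(8,10): clear
  edge (8,10)–(2,11): clear
  edge (2,11)–(0,9): clear
  midpoint (22,9) outside
  → clear
Obstacle 3 [(16,11) (18,2) (23,6)]:
  edge (16,11)–(18,2): clear
  edge (18,2)–(23,6): crosses AB
  edge (23,6)–(16,11): crosses AB
  → BLOCKED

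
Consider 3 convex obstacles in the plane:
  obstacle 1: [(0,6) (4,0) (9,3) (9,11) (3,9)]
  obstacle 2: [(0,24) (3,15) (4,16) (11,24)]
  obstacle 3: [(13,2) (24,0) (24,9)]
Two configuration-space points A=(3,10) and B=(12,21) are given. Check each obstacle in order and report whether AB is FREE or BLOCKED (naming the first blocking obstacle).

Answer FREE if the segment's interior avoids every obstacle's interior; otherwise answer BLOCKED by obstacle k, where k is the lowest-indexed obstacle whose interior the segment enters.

Obstacle 1 [(0,6) (4,0) (9,3) (9,11) (3,9)]:
  edge (0,6)–(4,0): clear
  edge (4,0)–(9,3): clear
  edge (9,3)–(9,11): clear
  edge (9,11)–(3,9): clear
  edge (3,9)–(0,6): clear
  midpoint (15/2,31/2) outside
  → clear
Obstacle 2 [(0,24) (3,15) (4,16) (11,24)]:
  edge (0,24)–(3,15): clear
  edge (3,15)–(4,16): clear
  edge (4,16)–(11,24): clear
  edge (11,24)–(0,24): clear
  midpoint (15/2,31/2) outside
  → clear
Obstacle 3 [(13,2) (24,0) (24,9)]:
  edge (13,2)–(24,0): clear
  edge (24,0)–(24,9): clear
  edge (24,9)–(13,2): clear
  midpoint (15/2,31/2) outside
  → clear

FREE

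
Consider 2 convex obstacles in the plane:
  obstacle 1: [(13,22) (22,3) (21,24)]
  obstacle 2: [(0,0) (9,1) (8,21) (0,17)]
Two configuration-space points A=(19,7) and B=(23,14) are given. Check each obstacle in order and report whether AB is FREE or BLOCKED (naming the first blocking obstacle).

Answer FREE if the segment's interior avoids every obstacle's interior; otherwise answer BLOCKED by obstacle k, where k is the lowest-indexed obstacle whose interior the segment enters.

Obstacle 1 [(13,22) (22,3) (21,24)]:
  edge (13,22)–(22,3): crosses AB
  edge (22,3)–(21,24): crosses AB
  edge (21,24)–(13,22): clear
  → BLOCKED
Obstacle 2 [(0,0) (9,1) (8,21) (0,17)]:
  edge (0,0)–(9,1): clear
  edge (9,1)–(8,21): clear
  edge (8,21)–(0,17): clear
  edge (0,17)–(0,0): clear
  midpoint (21,21/2) outside
  → clear

BLOCKED by obstacle 1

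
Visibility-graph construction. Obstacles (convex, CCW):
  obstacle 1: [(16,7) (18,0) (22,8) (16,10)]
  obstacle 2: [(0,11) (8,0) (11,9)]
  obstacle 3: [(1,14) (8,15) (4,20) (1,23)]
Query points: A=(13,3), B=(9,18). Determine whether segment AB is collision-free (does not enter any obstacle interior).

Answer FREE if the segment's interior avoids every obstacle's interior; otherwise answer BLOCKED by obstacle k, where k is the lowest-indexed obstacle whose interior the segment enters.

Obstacle 1 [(16,7) (18,0) (22,8) (16,10)]:
  edge (16,7)–(18,0): clear
  edge (18,0)–(22,8): clear
  edge (22,8)–(16,10): clear
  edge (16,10)–(16,7): clear
  midpoint (11,21/2) outside
  → clear
Obstacle 2 [(0,11) (8,0) (11,9)]:
  edge (0,11)–(8,0): clear
  edge (8,0)–(11,9): clear
  edge (11,9)–(0,11): clear
  midpoint (11,21/2) outside
  → clear
Obstacle 3 [(1,14) (8,15) (4,20) (1,23)]:
  edge (1,14)–(8,15): clear
  edge (8,15)–(4,20): clear
  edge (4,20)–(1,23): clear
  edge (1,23)–(1,14): clear
  midpoint (11,21/2) outside
  → clear

FREE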